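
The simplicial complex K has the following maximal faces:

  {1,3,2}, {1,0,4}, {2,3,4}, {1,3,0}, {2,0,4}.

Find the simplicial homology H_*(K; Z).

H_0 ≅ Z,  H_1 ≅ Z,  H_2 = 0.

Fix the vertex order 0 < 1 < 2 < 3 < 4 and write every simplex with vertices in increasing order. Then dim K = 2 and the simplices of K are:

  0-simplices (5): [0], [1], [2], [3], [4]
  1-simplices (10): [0,1], [0,2], [0,3], [0,4], [1,2], [1,3], [1,4], [2,3], [2,4], [3,4]
  2-simplices (5): [0,1,3], [0,1,4], [0,2,4], [1,2,3], [2,3,4]

so the chain groups are C_0 ≅ Z^5, C_1 ≅ Z^10, C_2 ≅ Z^5.

The boundary map ∂_1: C_1 → C_0 is given by ∂[p,q] = [q] − [p]. For instance
  ∂[0,3] = [3] − [0].
The 5×10 boundary matrix has rank 4 and Smith normal form diag(1,1,1,1).

Boundary ∂_2: C_2 → C_1 maps a triangle to the signed sum of its edges. For instance
  ∂[0,1,4] = [1,4] − [0,4] + [0,1],
  ∂[2,3,4] = [3,4] − [2,4] + [2,3].
This gives a 10×5 integer matrix of rank 5; reducing to Smith normal form yields diagonal entries (1,1,1,1,1).

Computing H_k = (kernel of ∂_k) / (image of ∂_{k+1}):

  H_0: rank C_0 − rank ∂_1 = 5 − 4 = 1, and the invariant factors of ∂_1 are all 1, so H_0 = Z.
  H_1: rank ker ∂_1 − rank ∂_2 = (10 − 4) − 5 = 1, and the invariant factors of ∂_2 are all 1, so H_1 = Z.
  H_2: rank ker ∂_2 − rank ∂_3 = (5 − 5) − 0 = 0, and there is no ∂_3, so H_2 = 0.

As a check, the Euler characteristic is 5 − 10 + 5 = 0, which agrees with 1 − 1 + 0 = 0.
(K is a triangulation of the Möbius band.)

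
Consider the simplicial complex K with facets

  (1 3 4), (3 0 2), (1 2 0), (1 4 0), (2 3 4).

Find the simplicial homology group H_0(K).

H_0 = Z.

Order the vertices as 0 < 1 < 2 < 3 < 4. Listing each simplex with vertices in this order, K has dimension 2 with simplices:

  0-simplices (5): [0], [1], [2], [3], [4]
  1-simplices (10): [0,1], [0,2], [0,3], [0,4], [1,2], [1,3], [1,4], [2,3], [2,4], [3,4]
  2-simplices (5): [0,1,2], [0,1,4], [0,2,3], [1,3,4], [2,3,4]

so the chain groups are C_0 ≅ Z^5, C_1 ≅ Z^10, C_2 ≅ Z^5.

The boundary map ∂_1: C_1 → C_0 is given by ∂[p,q] = [q] − [p]. For instance
  ∂[1,2] = [2] − [1].
The 5×10 boundary matrix has rank 4 and Smith normal form diag(1,1,1,1).

The boundary map ∂_2: C_2 → C_1 acts by ∂[p,q,r] = [q,r] − [p,r] + [p,q]. For instance
  ∂[0,1,2] = [1,2] − [0,2] + [0,1],
  ∂[0,1,4] = [1,4] − [0,4] + [0,1].
As a 10×5 matrix over Z this has rank 5, with invariant factors (1,1,1,1,1).

Computing H_k = (kernel of ∂_k) / (image of ∂_{k+1}):

  H_0: rank C_0 − rank ∂_1 = 5 − 4 = 1, and the invariant factors of ∂_1 are all 1, so H_0 = Z.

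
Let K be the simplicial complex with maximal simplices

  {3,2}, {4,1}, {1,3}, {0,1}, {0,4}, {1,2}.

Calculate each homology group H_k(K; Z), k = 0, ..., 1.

K has 5 vertices, 6 edges.
rank ∂_0 = 0, rank ∂_1 = 4 ⇒ b_0 = 5 − 0 − 4 = 1; all invariant factors of ∂_1 are 1 so no torsion. So H_0 = Z.
rank ∂_1 = 4, rank ∂_2 = 0 ⇒ b_1 = 6 − 4 − 0 = 2. So H_1 = Z^2.

H_0 ≅ Z,  H_1 ≅ Z^2.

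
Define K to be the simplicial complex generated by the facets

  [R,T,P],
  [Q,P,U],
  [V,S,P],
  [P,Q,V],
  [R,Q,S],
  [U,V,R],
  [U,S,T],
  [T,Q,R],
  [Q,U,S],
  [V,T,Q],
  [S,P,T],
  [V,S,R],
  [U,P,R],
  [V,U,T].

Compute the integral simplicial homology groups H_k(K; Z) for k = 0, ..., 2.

Take the total order P < Q < R < S < T < U < V on the vertex set. Then K (dimension 2) consists of the simplices:

  0-simplices (7): P, Q, R, S, T, U, V
  1-simplices (21): PQ, PR, PS, PT, PU, PV, QR, QS, QT, QU, QV, RS, RT, RU, RV, ST, SU, SV, TU, TV, UV
  2-simplices (14): PQU, PQV, PRT, PRU, PST, PSV, QRS, QRT, QSU, QTV, RSV, RUV, STU, TUV

so the chain groups are C_0 ≅ Z^7, C_1 ≅ Z^21, C_2 ≅ Z^14.

Boundary ∂_1: C_1 → C_0 maps an edge to its endpoints' difference, ∂[p,q] = q − p.
This gives a 7×21 integer matrix of rank 6; reducing to Smith normal form yields diagonal entries (1,1,1,1,1,1).

Boundary ∂_2: C_2 → C_1 acts by ∂[p,q,r] = [q,r] − [p,r] + [p,q]. For instance
  ∂TUV = UV − TV + TU,
  ∂PST = ST − PT + PS.
As a 21×14 matrix over Z this has rank 13, with invariant factors (1,1,1,1,1,1,1,1,1,1,1,1,1).

Reading off H_k = ker ∂_k / im ∂_{k+1}:

  H_0: rank C_0 − rank ∂_1 = 7 − 6 = 1, and the invariant factors of ∂_1 are all 1, so H_0 = Z.
  H_1: rank ker ∂_1 − rank ∂_2 = (21 − 6) − 13 = 2, and the invariant factors of ∂_2 are all 1, so H_1 = Z^2.
  H_2: rank ker ∂_2 − rank ∂_3 = (14 − 13) − 0 = 1, and there is no ∂_3, so H_2 = Z.

As a check, the Euler characteristic is 7 − 21 + 14 = 0, which agrees with 1 − 2 + 1 = 0.
(K is a triangulation of the torus T^2.)

H_0 = Z,  H_1 = Z^2,  H_2 = Z.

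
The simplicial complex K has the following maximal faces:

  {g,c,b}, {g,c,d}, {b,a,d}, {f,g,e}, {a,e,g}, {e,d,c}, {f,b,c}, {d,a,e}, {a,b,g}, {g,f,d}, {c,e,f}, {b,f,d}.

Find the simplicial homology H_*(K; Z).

H_0 ≅ Z,  H_1 ≅ Z_2,  H_2 = 0.

Take the total order a < b < c < d < e < f < g on the vertex set. Then K (dimension 2) consists of the simplices:

  0-simplices (7): a, b, c, d, e, f, g
  1-simplices (18): ab, ad, ae, ag, bc, bd, bf, bg, cd, ce, cf, cg, de, df, dg, ef, eg, fg
  2-simplices (12): abd, abg, ade, aeg, bcf, bcg, bdf, cde, cdg, cef, dfg, efg

so the chain groups are C_0 ≅ Z^7, C_1 ≅ Z^18, C_2 ≅ Z^12.

Boundary ∂_1: C_1 → C_0 is given by ∂[p,q] = [q] − [p].
The 7×18 boundary matrix has rank 6 and Smith normal form diag(1,1,1,1,1,1).

The boundary map ∂_2: C_2 → C_1 sends each 2-simplex [p,q,r] to [q,r] − [p,r] + [p,q]. For instance
  ∂bdf = df − bf + bd,
  ∂bcf = cf − bf + bc.
The 18×12 boundary matrix has rank 12 and Smith normal form diag(1,1,1,1,1,1,1,1,1,1,1,2).

Computing H_k = (kernel of ∂_k) / (image of ∂_{k+1}):

  H_0: rank C_0 − rank ∂_1 = 7 − 6 = 1, and the invariant factors of ∂_1 are all 1, so H_0 ≅ Z.
  H_1: rank ker ∂_1 − rank ∂_2 = (18 − 6) − 12 = 0, and ∂_2 has invariant factor 2 > 1, so H_1 ≅ Z_2.
  H_2: rank ker ∂_2 − rank ∂_3 = (12 − 12) − 0 = 0, and there is no ∂_3, so H_2 ≅ 0.

(K is a triangulation of the real projective plane RP^2.)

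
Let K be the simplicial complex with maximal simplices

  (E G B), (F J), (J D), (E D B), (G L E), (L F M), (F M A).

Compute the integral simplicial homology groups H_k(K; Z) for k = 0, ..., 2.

H_0 = Z,  H_1 = Z,  H_2 = 0.

Fix the vertex order A < B < D < E < F < G < J < L < M and write every simplex with vertices in increasing order. Then dim K = 2 and the simplices of K are:

  0-simplices (9): A, B, D, E, F, G, J, L, M
  1-simplices (14): AF, AM, BD, BE, BG, DE, DJ, EG, EL, FJ, FL, FM, GL, LM
  2-simplices (5): AFM, BDE, BEG, EGL, FLM

giving chain groups C_0 ≅ Z^9, C_1 ≅ Z^14, C_2 ≅ Z^5.

Boundary ∂_1: C_1 → C_0 is given by ∂[p,q] = [q] − [p].
This gives a 9×14 integer matrix of rank 8; reducing to Smith normal form yields diagonal entries (1,1,1,1,1,1,1,1).

The boundary map ∂_2: C_2 → C_1 sends each 2-simplex [p,q,r] to [q,r] − [p,r] + [p,q]. For instance
  ∂AFM = FM − AM + AF,
  ∂BEG = EG − BG + BE.
The 14×5 boundary matrix has rank 5 and Smith normal form diag(1,1,1,1,1).

Reading off H_k = ker ∂_k / im ∂_{k+1}:

  H_0: rank C_0 − rank ∂_1 = 9 − 8 = 1, and the invariant factors of ∂_1 are all 1, so H_0 = Z.
  H_1: rank ker ∂_1 − rank ∂_2 = (14 − 8) − 5 = 1, and the invariant factors of ∂_2 are all 1, so H_1 = Z.
  H_2: rank ker ∂_2 − rank ∂_3 = (5 − 5) − 0 = 0, and there is no ∂_3, so H_2 = 0.

As a check, the Euler characteristic is 9 − 14 + 5 = 0, which agrees with 1 − 1 + 0 = 0.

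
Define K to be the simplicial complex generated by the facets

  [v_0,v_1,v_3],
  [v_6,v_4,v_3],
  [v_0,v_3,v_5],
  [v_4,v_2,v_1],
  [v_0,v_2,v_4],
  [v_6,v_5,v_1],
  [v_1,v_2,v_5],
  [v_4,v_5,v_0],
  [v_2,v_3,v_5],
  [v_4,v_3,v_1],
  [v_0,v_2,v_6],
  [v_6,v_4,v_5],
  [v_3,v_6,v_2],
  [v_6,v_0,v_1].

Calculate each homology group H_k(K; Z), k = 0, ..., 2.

H_0 = Z,  H_1 = Z^2,  H_2 = Z.

We work with the vertex ordering v_0 < v_1 < v_2 < v_3 < v_4 < v_5 < v_6. The simplices of K, each written with vertices in increasing order, are:

  0-simplices (7): [v_0], [v_1], [v_2], [v_3], [v_4], [v_5], [v_6]
  1-simplices (21): (21 of them)
  2-simplices (14): (14 of them)

Hence C_0 ≅ Z^7, C_1 ≅ Z^21, C_2 ≅ Z^14.

Boundary ∂_1: C_1 → C_0 sends each edge [p,q] (with p < q) to q − p. For instance
  ∂[v_0,v_4] = [v_4] − [v_0].
The 7×21 boundary matrix has rank 6 and Smith normal form diag(1,1,1,1,1,1).

∂_2: C_2 → C_1 acts by ∂[p,q,r] = [q,r] − [p,r] + [p,q]. For instance
  ∂[v_2,v_3,v_5] = [v_3,v_5] − [v_2,v_5] + [v_2,v_3],
  ∂[v_2,v_3,v_6] = [v_3,v_6] − [v_2,v_6] + [v_2,v_3].
As a 21×14 matrix over Z this has rank 13, with invariant factors (1,1,1,1,1,1,1,1,1,1,1,1,1).

From H_k ≅ ker(∂_k) / im(∂_{k+1}) we obtain:

  H_0: rank C_0 − rank ∂_1 = 7 − 6 = 1, and the invariant factors of ∂_1 are all 1, so H_0 = Z.
  H_1: rank ker ∂_1 − rank ∂_2 = (21 − 6) − 13 = 2, and the invariant factors of ∂_2 are all 1, so H_1 = Z^2.
  H_2: rank ker ∂_2 − rank ∂_3 = (14 − 13) − 0 = 1, and there is no ∂_3, so H_2 = Z.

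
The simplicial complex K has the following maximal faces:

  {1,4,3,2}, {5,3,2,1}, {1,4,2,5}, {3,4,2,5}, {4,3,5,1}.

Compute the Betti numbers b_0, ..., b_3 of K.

b_0 = 1, b_1 = 0, b_2 = 0, b_3 = 1.

Fix the vertex order 1 < 2 < 3 < 4 < 5 and write every simplex with vertices in increasing order. Then dim K = 3 and the simplices of K are:

  0-simplices (5): [1], [2], [3], [4], [5]
  1-simplices (10): [1,2], [1,3], [1,4], [1,5], [2,3], [2,4], [2,5], [3,4], [3,5], [4,5]
  2-simplices (10): [1,2,3], [1,2,4], [1,2,5], [1,3,4], [1,3,5], [1,4,5], [2,3,4], [2,3,5], [2,4,5], [3,4,5]
  3-simplices (5): [1,2,3,4], [1,2,3,5], [1,2,4,5], [1,3,4,5], [2,3,4,5]

giving chain groups C_0 ≅ Z^5, C_1 ≅ Z^10, C_2 ≅ Z^10, C_3 ≅ Z^5.

Boundary ∂_1: C_1 → C_0 is given by ∂[p,q] = [q] − [p]. For instance
  ∂[2,4] = [4] − [2].
As a 5×10 matrix over Z this has rank 4, with invariant factors (1,1,1,1).

Boundary ∂_2: C_2 → C_1 maps a triangle to the signed sum of its edges. For instance
  ∂[2,3,4] = [3,4] − [2,4] + [2,3],
  ∂[1,2,5] = [2,5] − [1,5] + [1,2].
This gives a 10×10 integer matrix of rank 6; reducing to Smith normal form yields diagonal entries (1,1,1,1,1,1).

∂_3: C_3 → C_2 sends each 3-simplex σ to the alternating sum Σ_i (−1)^i (σ with its i-th vertex removed). For instance
  ∂[1,2,3,4] = [2,3,4] − [1,3,4] + [1,2,4] − [1,2,3],
  ∂[1,2,3,5] = [2,3,5] − [1,3,5] + [1,2,5] − [1,2,3].
The 10×5 boundary matrix has rank 4 and Smith normal form diag(1,1,1,1).

Now H_k = ker ∂_k / im ∂_{k+1}, so:

  H_0: rank C_0 − rank ∂_1 = 5 − 4 = 1, and the invariant factors of ∂_1 are all 1, so H_0 = Z.
  H_1: rank ker ∂_1 − rank ∂_2 = (10 − 4) − 6 = 0, and the invariant factors of ∂_2 are all 1, so H_1 = 0.
  H_2: rank ker ∂_2 − rank ∂_3 = (10 − 6) − 4 = 0, and the invariant factors of ∂_3 are all 1, so H_2 = 0.
  H_3: rank ker ∂_3 − rank ∂_4 = (5 − 4) − 0 = 1, and there is no ∂_4, so H_3 = Z.

As a check, the Euler characteristic is 5 − 10 + 10 − 5 = 0, which agrees with 1 − 0 + 0 − 1 = 0.
(K is a triangulation of the 3-sphere S^3.)

Hence the Betti numbers are b_0 = 1, b_1 = 0, b_2 = 0, b_3 = 1.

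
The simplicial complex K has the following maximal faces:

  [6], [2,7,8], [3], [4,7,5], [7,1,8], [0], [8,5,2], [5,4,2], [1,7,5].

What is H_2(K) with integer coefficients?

Fix the vertex order 0 < 1 < 2 < 3 < 4 < 5 < 6 < 7 < 8 and write every simplex with vertices in increasing order. Then dim K = 2 and the simplices of K are:

  0-simplices (9): [0], [1], [2], [3], [4], [5], [6], [7], [8]
  1-simplices (12): [1,5], [1,7], [1,8], [2,4], [2,5], [2,7], [2,8], [4,5], [4,7], [5,7], [5,8], [7,8]
  2-simplices (6): [1,5,7], [1,7,8], [2,4,5], [2,5,8], [2,7,8], [4,5,7]

Hence C_0 ≅ Z^9, C_1 ≅ Z^12, C_2 ≅ Z^6.

∂_1: C_1 → C_0 maps an edge to its endpoints' difference, ∂[p,q] = q − p.
This gives a 9×12 integer matrix of rank 5; reducing to Smith normal form yields diagonal entries (1,1,1,1,1).

The boundary map ∂_2: C_2 → C_1 acts by ∂[p,q,r] = [q,r] − [p,r] + [p,q]. For instance
  ∂[1,7,8] = [7,8] − [1,8] + [1,7],
  ∂[2,5,8] = [5,8] − [2,8] + [2,5].
This gives a 12×6 integer matrix of rank 6; reducing to Smith normal form yields diagonal entries (1,1,1,1,1,1).

Computing H_k = (kernel of ∂_k) / (image of ∂_{k+1}):

  H_2: rank ker ∂_2 − rank ∂_3 = (6 − 6) − 0 = 0, and there is no ∂_3, so H_2 = 0.

(K is a triangulation of the disjoint union of a set of 3 points and the cylinder S^1 x I.)

H_2 ≅ 0.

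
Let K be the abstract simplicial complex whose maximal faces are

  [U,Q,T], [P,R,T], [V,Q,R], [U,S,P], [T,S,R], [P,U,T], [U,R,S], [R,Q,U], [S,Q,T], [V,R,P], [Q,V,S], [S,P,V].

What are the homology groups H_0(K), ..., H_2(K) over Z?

Take the total order P < Q < R < S < T < U < V on the vertex set. Then K (dimension 2) consists of the simplices:

  0-simplices (7): P, Q, R, S, T, U, V
  1-simplices (18): PR, PS, PT, PU, PV, QR, QS, QT, QU, QV, RS, RT, RU, RV, ST, SU, SV, TU
  2-simplices (12): PRT, PRV, PSU, PSV, PTU, QRU, QRV, QST, QSV, QTU, RST, RSU

giving chain groups C_0 ≅ Z^7, C_1 ≅ Z^18, C_2 ≅ Z^12.

The boundary map ∂_1: C_1 → C_0 is given by ∂[p,q] = [q] − [p]. For instance
  ∂QS = S − Q.
As a 7×18 matrix over Z this has rank 6, with invariant factors (1,1,1,1,1,1).

∂_2: C_2 → C_1 sends each 2-simplex [p,q,r] to [q,r] − [p,r] + [p,q]. For instance
  ∂QRV = RV − QV + QR,
  ∂QST = ST − QT + QS.
The 18×12 boundary matrix has rank 12 and Smith normal form diag(1,1,1,1,1,1,1,1,1,1,1,2).

From H_k ≅ ker(∂_k) / im(∂_{k+1}) we obtain:

  H_0: rank C_0 − rank ∂_1 = 7 − 6 = 1, and the invariant factors of ∂_1 are all 1, so H_0 ≅ Z.
  H_1: rank ker ∂_1 − rank ∂_2 = (18 − 6) − 12 = 0, and ∂_2 has invariant factor 2 > 1, so H_1 ≅ Z/2Z.
  H_2: rank ker ∂_2 − rank ∂_3 = (12 − 12) − 0 = 0, and there is no ∂_3, so H_2 ≅ 0.

(K is a triangulation of the real projective plane RP^2.)

H_0 = Z,  H_1 = Z/2Z,  H_2 = 0.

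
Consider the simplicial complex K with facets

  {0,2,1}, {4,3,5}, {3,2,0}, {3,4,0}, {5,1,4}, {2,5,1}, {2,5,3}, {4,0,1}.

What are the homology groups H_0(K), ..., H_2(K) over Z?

We work with the vertex ordering 0 < 1 < 2 < 3 < 4 < 5. The simplices of K, each written with vertices in increasing order, are:

  0-simplices (6): [0], [1], [2], [3], [4], [5]
  1-simplices (12): [0,1], [0,2], [0,3], [0,4], [1,2], [1,4], [1,5], [2,3], [2,5], [3,4], [3,5], [4,5]
  2-simplices (8): [0,1,2], [0,1,4], [0,2,3], [0,3,4], [1,2,5], [1,4,5], [2,3,5], [3,4,5]

Hence C_0 ≅ Z^6, C_1 ≅ Z^12, C_2 ≅ Z^8.

Boundary ∂_1: C_1 → C_0 sends each edge [p,q] (with p < q) to q − p. For instance
  ∂[0,4] = [4] − [0].
As a 6×12 matrix over Z this has rank 5, with invariant factors (1,1,1,1,1).

The boundary map ∂_2: C_2 → C_1 acts by ∂[p,q,r] = [q,r] − [p,r] + [p,q]. For instance
  ∂[1,2,5] = [2,5] − [1,5] + [1,2],
  ∂[0,2,3] = [2,3] − [0,3] + [0,2].
As a 12×8 matrix over Z this has rank 7, with invariant factors (1,1,1,1,1,1,1).

From H_k ≅ ker(∂_k) / im(∂_{k+1}) we obtain:

  H_0: rank C_0 − rank ∂_1 = 6 − 5 = 1, and the invariant factors of ∂_1 are all 1, so H_0 = Z.
  H_1: rank ker ∂_1 − rank ∂_2 = (12 − 5) − 7 = 0, and the invariant factors of ∂_2 are all 1, so H_1 = 0.
  H_2: rank ker ∂_2 − rank ∂_3 = (8 − 7) − 0 = 1, and there is no ∂_3, so H_2 = Z.

As a check, the Euler characteristic is 6 − 12 + 8 = 2, which agrees with 1 − 0 + 1 = 2.

H_0 ≅ Z,  H_1 = 0,  H_2 ≅ Z.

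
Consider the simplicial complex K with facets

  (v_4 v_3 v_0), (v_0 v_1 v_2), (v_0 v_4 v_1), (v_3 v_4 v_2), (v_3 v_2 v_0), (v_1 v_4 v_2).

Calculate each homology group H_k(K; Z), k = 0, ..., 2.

H_0 = Z,  H_1 = 0,  H_2 = Z.

Fix the vertex order v_0 < v_1 < v_2 < v_3 < v_4 and write every simplex with vertices in increasing order. Then dim K = 2 and the simplices of K are:

  0-simplices (5): [v_0], [v_1], [v_2], [v_3], [v_4]
  1-simplices (9): [v_0,v_1], [v_0,v_2], [v_0,v_3], [v_0,v_4], [v_1,v_2], [v_1,v_4], [v_2,v_3], [v_2,v_4], [v_3,v_4]
  2-simplices (6): [v_0,v_1,v_2], [v_0,v_1,v_4], [v_0,v_2,v_3], [v_0,v_3,v_4], [v_1,v_2,v_4], [v_2,v_3,v_4]

giving chain groups C_0 ≅ Z^5, C_1 ≅ Z^9, C_2 ≅ Z^6.

∂_1: C_1 → C_0 maps an edge to its endpoints' difference, ∂[p,q] = q − p.
The 5×9 boundary matrix has rank 4 and Smith normal form diag(1,1,1,1).

∂_2: C_2 → C_1 acts by ∂[p,q,r] = [q,r] − [p,r] + [p,q]. For instance
  ∂[v_0,v_3,v_4] = [v_3,v_4] − [v_0,v_4] + [v_0,v_3],
  ∂[v_2,v_3,v_4] = [v_3,v_4] − [v_2,v_4] + [v_2,v_3].
The resulting 9×6 matrix has rank 5, and its Smith normal form has invariant factors (1,1,1,1,1).

Now H_k = ker ∂_k / im ∂_{k+1}, so:

  H_0: rank C_0 − rank ∂_1 = 5 − 4 = 1, and the invariant factors of ∂_1 are all 1, so H_0 ≅ Z.
  H_1: rank ker ∂_1 − rank ∂_2 = (9 − 4) − 5 = 0, and the invariant factors of ∂_2 are all 1, so H_1 ≅ 0.
  H_2: rank ker ∂_2 − rank ∂_3 = (6 − 5) − 0 = 1, and there is no ∂_3, so H_2 ≅ Z.

As a check, the Euler characteristic is 5 − 9 + 6 = 2, which agrees with 1 − 0 + 1 = 2.
(K is a triangulation of the 2-sphere S^2.)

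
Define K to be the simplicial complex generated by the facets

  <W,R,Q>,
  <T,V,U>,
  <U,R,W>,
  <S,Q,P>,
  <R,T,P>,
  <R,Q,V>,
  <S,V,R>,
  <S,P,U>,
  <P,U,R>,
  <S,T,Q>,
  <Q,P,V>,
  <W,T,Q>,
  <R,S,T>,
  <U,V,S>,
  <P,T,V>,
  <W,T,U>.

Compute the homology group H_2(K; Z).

K has 8 vertices, 24 edges, 16 triangles.
rank ∂_2 = 15, rank ∂_3 = 0 ⇒ b_2 = 16 − 15 − 0 = 1. So H_2 = Z.

H_2 = Z.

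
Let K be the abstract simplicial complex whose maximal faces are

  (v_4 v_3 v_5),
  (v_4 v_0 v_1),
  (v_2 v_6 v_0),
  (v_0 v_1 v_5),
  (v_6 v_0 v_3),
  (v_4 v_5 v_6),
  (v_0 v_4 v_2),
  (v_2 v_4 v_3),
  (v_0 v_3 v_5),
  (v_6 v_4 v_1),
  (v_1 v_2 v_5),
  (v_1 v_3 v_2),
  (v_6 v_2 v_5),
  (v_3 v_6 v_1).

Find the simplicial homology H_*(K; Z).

H_0 ≅ Z,  H_1 ≅ Z^2,  H_2 ≅ Z.

K has 7 vertices, 21 edges, 14 triangles.
rank ∂_0 = 0, rank ∂_1 = 6 ⇒ b_0 = 7 − 0 − 6 = 1; all invariant factors of ∂_1 are 1 so no torsion. So H_0 ≅ Z.
rank ∂_1 = 6, rank ∂_2 = 13 ⇒ b_1 = 21 − 6 − 13 = 2; all invariant factors of ∂_2 are 1 so no torsion. So H_1 ≅ Z^2.
rank ∂_2 = 13, rank ∂_3 = 0 ⇒ b_2 = 14 − 13 − 0 = 1. So H_2 ≅ Z.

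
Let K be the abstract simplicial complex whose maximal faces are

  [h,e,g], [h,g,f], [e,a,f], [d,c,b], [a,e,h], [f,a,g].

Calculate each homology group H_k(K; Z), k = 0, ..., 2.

H_0 ≅ Z^2,  H_1 ≅ Z,  H_2 = 0.

We work with the vertex ordering a < b < c < d < e < f < g < h. The simplices of K, each written with vertices in increasing order, are:

  0-simplices (8): a, b, c, d, e, f, g, h
  1-simplices (13): ae, af, ag, ah, bc, bd, cd, ef, eg, eh, fg, fh, gh
  2-simplices (6): aef, aeh, afg, bcd, egh, fgh

Hence C_0 ≅ Z^8, C_1 ≅ Z^13, C_2 ≅ Z^6.

∂_1: C_1 → C_0 is given by ∂[p,q] = [q] − [p].
The 8×13 boundary matrix has rank 6 and Smith normal form diag(1,1,1,1,1,1).

The boundary map ∂_2: C_2 → C_1 maps a triangle to the signed sum of its edges. For instance
  ∂egh = gh − eh + eg,
  ∂fgh = gh − fh + fg.
The 13×6 boundary matrix has rank 6 and Smith normal form diag(1,1,1,1,1,1).

Computing H_k = (kernel of ∂_k) / (image of ∂_{k+1}):

  H_0: rank C_0 − rank ∂_1 = 8 − 6 = 2, and the invariant factors of ∂_1 are all 1, so H_0 ≅ Z^2.
  H_1: rank ker ∂_1 − rank ∂_2 = (13 − 6) − 6 = 1, and the invariant factors of ∂_2 are all 1, so H_1 ≅ Z.
  H_2: rank ker ∂_2 − rank ∂_3 = (6 − 6) − 0 = 0, and there is no ∂_3, so H_2 ≅ 0.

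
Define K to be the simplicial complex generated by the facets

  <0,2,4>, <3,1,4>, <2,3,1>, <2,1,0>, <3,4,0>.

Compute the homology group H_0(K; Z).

H_0 ≅ Z.

Take the total order 0 < 1 < 2 < 3 < 4 on the vertex set. Then K (dimension 2) consists of the simplices:

  0-simplices (5): [0], [1], [2], [3], [4]
  1-simplices (10): [0,1], [0,2], [0,3], [0,4], [1,2], [1,3], [1,4], [2,3], [2,4], [3,4]
  2-simplices (5): [0,1,2], [0,2,4], [0,3,4], [1,2,3], [1,3,4]

Hence C_0 ≅ Z^5, C_1 ≅ Z^10, C_2 ≅ Z^5.

Boundary ∂_1: C_1 → C_0 sends each edge [p,q] (with p < q) to q − p. For instance
  ∂[0,2] = [2] − [0].
The resulting 5×10 matrix has rank 4, and its Smith normal form has invariant factors (1,1,1,1).

The boundary map ∂_2: C_2 → C_1 acts by ∂[p,q,r] = [q,r] − [p,r] + [p,q]. For instance
  ∂[1,3,4] = [3,4] − [1,4] + [1,3],
  ∂[0,1,2] = [1,2] − [0,2] + [0,1].
This gives a 10×5 integer matrix of rank 5; reducing to Smith normal form yields diagonal entries (1,1,1,1,1).

Reading off H_k = ker ∂_k / im ∂_{k+1}:

  H_0: rank C_0 − rank ∂_1 = 5 − 4 = 1, and the invariant factors of ∂_1 are all 1, so H_0 ≅ Z.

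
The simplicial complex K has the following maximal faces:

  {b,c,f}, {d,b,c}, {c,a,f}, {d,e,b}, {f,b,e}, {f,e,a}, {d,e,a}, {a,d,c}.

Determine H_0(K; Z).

H_0 ≅ Z.

Order the vertices as a < b < c < d < e < f. Listing each simplex with vertices in this order, K has dimension 2 with simplices:

  0-simplices (6): a, b, c, d, e, f
  1-simplices (12): ac, ad, ae, af, bc, bd, be, bf, cd, cf, de, ef
  2-simplices (8): acd, acf, ade, aef, bcd, bcf, bde, bef

giving chain groups C_0 ≅ Z^6, C_1 ≅ Z^12, C_2 ≅ Z^8.

Boundary ∂_1: C_1 → C_0 is given by ∂[p,q] = [q] − [p]. For instance
  ∂bd = d − b.
As a 6×12 matrix over Z this has rank 5, with invariant factors (1,1,1,1,1).

∂_2: C_2 → C_1 maps a triangle to the signed sum of its edges. For instance
  ∂ade = de − ae + ad,
  ∂aef = ef − af + ae.
The resulting 12×8 matrix has rank 7, and its Smith normal form has invariant factors (1,1,1,1,1,1,1).

Reading off H_k = ker ∂_k / im ∂_{k+1}:

  H_0: rank C_0 − rank ∂_1 = 6 − 5 = 1, and the invariant factors of ∂_1 are all 1, so H_0 = Z.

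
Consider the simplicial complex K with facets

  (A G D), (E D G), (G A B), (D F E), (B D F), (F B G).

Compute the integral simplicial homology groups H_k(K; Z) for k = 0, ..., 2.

K has 6 vertices, 12 edges, 6 triangles.
rank ∂_0 = 0, rank ∂_1 = 5 ⇒ b_0 = 6 − 0 − 5 = 1; all invariant factors of ∂_1 are 1 so no torsion. So H_0 = Z.
rank ∂_1 = 5, rank ∂_2 = 6 ⇒ b_1 = 12 − 5 − 6 = 1; all invariant factors of ∂_2 are 1 so no torsion. So H_1 = Z.
rank ∂_2 = 6, rank ∂_3 = 0 ⇒ b_2 = 6 − 6 − 0 = 0. So H_2 = 0.

H_0 ≅ Z,  H_1 ≅ Z,  H_2 = 0.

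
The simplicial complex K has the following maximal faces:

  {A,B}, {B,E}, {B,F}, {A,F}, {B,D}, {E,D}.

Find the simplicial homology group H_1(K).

H_1 ≅ Z^2.

K has 5 vertices, 6 edges.
rank ∂_1 = 4, rank ∂_2 = 0 ⇒ b_1 = 6 − 4 − 0 = 2. So H_1 ≅ Z^2.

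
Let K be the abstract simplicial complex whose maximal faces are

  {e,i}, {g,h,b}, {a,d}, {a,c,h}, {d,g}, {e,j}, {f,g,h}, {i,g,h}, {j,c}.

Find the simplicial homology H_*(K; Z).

H_0 = Z,  H_1 = Z^2,  H_2 = 0.

Order the vertices as a < b < c < d < e < f < g < h < i < j. Listing each simplex with vertices in this order, K has dimension 2 with simplices:

  0-simplices (10): a, b, c, d, e, f, g, h, i, j
  1-simplices (15): ac, ad, ah, bg, bh, ch, cj, dg, ei, ej, fg, fh, gh, gi, hi
  2-simplices (4): ach, bgh, fgh, ghi

Hence C_0 ≅ Z^10, C_1 ≅ Z^15, C_2 ≅ Z^4.

∂_1: C_1 → C_0 sends each edge [p,q] (with p < q) to q − p.
The 10×15 boundary matrix has rank 9 and Smith normal form diag(1,1,1,1,1,1,1,1,1).

∂_2: C_2 → C_1 sends each 2-simplex [p,q,r] to [q,r] − [p,r] + [p,q]. For instance
  ∂fgh = gh − fh + fg,
  ∂ghi = hi − gi + gh.
The resulting 15×4 matrix has rank 4, and its Smith normal form has invariant factors (1,1,1,1).

Now H_k = ker ∂_k / im ∂_{k+1}, so:

  H_0: rank C_0 − rank ∂_1 = 10 − 9 = 1, and the invariant factors of ∂_1 are all 1, so H_0 ≅ Z.
  H_1: rank ker ∂_1 − rank ∂_2 = (15 − 9) − 4 = 2, and the invariant factors of ∂_2 are all 1, so H_1 ≅ Z^2.
  H_2: rank ker ∂_2 − rank ∂_3 = (4 − 4) − 0 = 0, and there is no ∂_3, so H_2 ≅ 0.

As a check, the Euler characteristic is 10 − 15 + 4 = -1, which agrees with 1 − 2 + 0 = -1.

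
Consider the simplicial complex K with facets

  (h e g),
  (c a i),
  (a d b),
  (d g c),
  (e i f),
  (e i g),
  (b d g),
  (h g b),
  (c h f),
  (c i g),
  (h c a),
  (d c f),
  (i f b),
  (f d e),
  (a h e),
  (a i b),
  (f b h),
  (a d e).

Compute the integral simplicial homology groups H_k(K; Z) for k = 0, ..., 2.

We work with the vertex ordering a < b < c < d < e < f < g < h < i. The simplices of K, each written with vertices in increasing order, are:

  0-simplices (9): a, b, c, d, e, f, g, h, i
  1-simplices (27): ab, ac, ad, ae, ah, ai, bd, bf, bg, bh, bi, cd, cf, cg, ch, ci, de, df, dg, ef, eg, eh, ei, fh, fi, gh, gi
  2-simplices (18): abd, abi, ach, aci, ade, aeh, bdg, bfh, bfi, bgh, cdf, cdg, cfh, cgi, def, efi, egh, egi

Hence C_0 ≅ Z^9, C_1 ≅ Z^27, C_2 ≅ Z^18.

The boundary map ∂_1: C_1 → C_0 sends each edge [p,q] (with p < q) to q − p. For instance
  ∂eh = h − e.
The resulting 9×27 matrix has rank 8, and its Smith normal form has invariant factors (1,1,1,1,1,1,1,1).

The boundary map ∂_2: C_2 → C_1 acts by ∂[p,q,r] = [q,r] − [p,r] + [p,q]. For instance
  ∂cfh = fh − ch + cf,
  ∂bfi = fi − bi + bf.
As a 27×18 matrix over Z this has rank 17, with invariant factors (1,1,1,1,1,1,1,1,1,1,1,1,1,1,1,1,1).

From H_k ≅ ker(∂_k) / im(∂_{k+1}) we obtain:

  H_0: rank C_0 − rank ∂_1 = 9 − 8 = 1, and the invariant factors of ∂_1 are all 1, so H_0 ≅ Z.
  H_1: rank ker ∂_1 − rank ∂_2 = (27 − 8) − 17 = 2, and the invariant factors of ∂_2 are all 1, so H_1 ≅ Z^2.
  H_2: rank ker ∂_2 − rank ∂_3 = (18 − 17) − 0 = 1, and there is no ∂_3, so H_2 ≅ Z.

H_0 ≅ Z,  H_1 ≅ Z^2,  H_2 ≅ Z.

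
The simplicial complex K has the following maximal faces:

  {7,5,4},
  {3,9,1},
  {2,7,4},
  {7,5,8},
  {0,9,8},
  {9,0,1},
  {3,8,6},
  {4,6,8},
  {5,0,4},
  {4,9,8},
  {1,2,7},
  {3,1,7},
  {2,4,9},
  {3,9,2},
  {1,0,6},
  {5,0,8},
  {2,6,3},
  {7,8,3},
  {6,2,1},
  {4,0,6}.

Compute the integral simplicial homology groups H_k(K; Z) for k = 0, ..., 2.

H_0 = Z,  H_1 = Z ⊕ Z_2,  H_2 = 0.

Take the total order 0 < 1 < 2 < 3 < 4 < 5 < 6 < 7 < 8 < 9 on the vertex set. Then K (dimension 2) consists of the simplices:

  0-simplices (10): [0], [1], [2], [3], [4], [5], [6], [7], [8], [9]
  1-simplices (30): (30 of them)
  2-simplices (20): (20 of them)

giving chain groups C_0 ≅ Z^10, C_1 ≅ Z^30, C_2 ≅ Z^20.

The boundary map ∂_1: C_1 → C_0 maps an edge to its endpoints' difference, ∂[p,q] = q − p. For instance
  ∂[6,8] = [8] − [6].
The 10×30 boundary matrix has rank 9 and Smith normal form diag(1,1,1,1,1,1,1,1,1).

The boundary map ∂_2: C_2 → C_1 maps a triangle to the signed sum of its edges. For instance
  ∂[3,7,8] = [7,8] − [3,8] + [3,7],
  ∂[0,4,6] = [4,6] − [0,6] + [0,4].
This gives a 30×20 integer matrix of rank 20; reducing to Smith normal form yields diagonal entries (1,1,1,1,1,1,1,1,1,1,1,1,1,1,1,1,1,1,1,2).

Computing H_k = (kernel of ∂_k) / (image of ∂_{k+1}):

  H_0: rank C_0 − rank ∂_1 = 10 − 9 = 1, and the invariant factors of ∂_1 are all 1, so H_0 ≅ Z.
  H_1: rank ker ∂_1 − rank ∂_2 = (30 − 9) − 20 = 1, and ∂_2 has invariant factor 2 > 1, so H_1 ≅ Z ⊕ Z_2.
  H_2: rank ker ∂_2 − rank ∂_3 = (20 − 20) − 0 = 0, and there is no ∂_3, so H_2 ≅ 0.

As a check, the Euler characteristic is 10 − 30 + 20 = 0, which agrees with 1 − 1 + 0 = 0.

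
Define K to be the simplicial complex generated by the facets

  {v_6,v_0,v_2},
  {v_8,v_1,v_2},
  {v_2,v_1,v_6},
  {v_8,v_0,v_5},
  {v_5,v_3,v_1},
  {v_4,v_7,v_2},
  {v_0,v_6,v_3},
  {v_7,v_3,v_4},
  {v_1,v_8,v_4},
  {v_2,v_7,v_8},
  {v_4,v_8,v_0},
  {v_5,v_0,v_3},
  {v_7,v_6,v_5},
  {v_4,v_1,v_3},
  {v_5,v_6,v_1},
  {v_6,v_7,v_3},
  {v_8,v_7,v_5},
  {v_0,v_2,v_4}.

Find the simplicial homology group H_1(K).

H_1 = Z × Z/2.

Take the total order v_0 < v_1 < v_2 < v_3 < v_4 < v_5 < v_6 < v_7 < v_8 on the vertex set. Then K (dimension 2) consists of the simplices:

  0-simplices (9): [v_0], [v_1], [v_2], [v_3], [v_4], [v_5], [v_6], [v_7], [v_8]
  1-simplices (27): (27 of them)
  2-simplices (18): (18 of them)

giving chain groups C_0 ≅ Z^9, C_1 ≅ Z^27, C_2 ≅ Z^18.

Boundary ∂_1: C_1 → C_0 is given by ∂[p,q] = [q] − [p]. For instance
  ∂[v_3,v_5] = [v_5] − [v_3].
The resulting 9×27 matrix has rank 8, and its Smith normal form has invariant factors (1,1,1,1,1,1,1,1).

∂_2: C_2 → C_1 sends each 2-simplex [p,q,r] to [q,r] − [p,r] + [p,q]. For instance
  ∂[v_0,v_2,v_4] = [v_2,v_4] − [v_0,v_4] + [v_0,v_2],
  ∂[v_1,v_5,v_6] = [v_5,v_6] − [v_1,v_6] + [v_1,v_5].
As a 27×18 matrix over Z this has rank 18, with invariant factors (1,1,1,1,1,1,1,1,1,1,1,1,1,1,1,1,1,2).

Computing H_k = (kernel of ∂_k) / (image of ∂_{k+1}):

  H_1: rank ker ∂_1 − rank ∂_2 = (27 − 8) − 18 = 1, and ∂_2 has invariant factor 2 > 1, so H_1 = Z × Z/2.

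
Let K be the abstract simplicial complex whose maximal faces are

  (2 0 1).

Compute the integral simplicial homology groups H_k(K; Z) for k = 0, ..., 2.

We work with the vertex ordering 0 < 1 < 2. The simplices of K, each written with vertices in increasing order, are:

  0-simplices (3): [0], [1], [2]
  1-simplices (3): [0,1], [0,2], [1,2]
  2-simplices (1): [0,1,2]

so the chain groups are C_0 ≅ Z^3, C_1 ≅ Z^3, C_2 ≅ Z^1.

∂_1: C_1 → C_0 is given by ∂[p,q] = [q] − [p]. For instance
  ∂[1,2] = [2] − [1].
The 3×3 boundary matrix has rank 2 and Smith normal form diag(1,1).

∂_2: C_2 → C_1 acts by ∂[p,q,r] = [q,r] − [p,r] + [p,q]. For instance
  ∂[0,1,2] = [1,2] − [0,2] + [0,1].
The resulting 3×1 matrix has rank 1, and its Smith normal form has invariant factors (1).

From H_k ≅ ker(∂_k) / im(∂_{k+1}) we obtain:

  H_0: rank C_0 − rank ∂_1 = 3 − 2 = 1, and the invariant factors of ∂_1 are all 1, so H_0 ≅ Z.
  H_1: rank ker ∂_1 − rank ∂_2 = (3 − 2) − 1 = 0, and the invariant factors of ∂_2 are all 1, so H_1 ≅ 0.
  H_2: rank ker ∂_2 − rank ∂_3 = (1 − 1) − 0 = 0, and there is no ∂_3, so H_2 ≅ 0.

H_0 ≅ Z,  H_1 = 0,  H_2 = 0.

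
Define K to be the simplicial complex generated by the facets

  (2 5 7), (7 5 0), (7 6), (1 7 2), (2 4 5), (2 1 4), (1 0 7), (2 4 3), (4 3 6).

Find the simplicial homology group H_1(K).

Order the vertices as 0 < 1 < 2 < 3 < 4 < 5 < 6 < 7. Listing each simplex with vertices in this order, K has dimension 2 with simplices:

  0-simplices (8): [0], [1], [2], [3], [4], [5], [6], [7]
  1-simplices (16): [0,1], [0,5], [0,7], [1,2], [1,4], [1,7], [2,3], [2,4], [2,5], [2,7], [3,4], [3,6], [4,5], [4,6], [5,7], [6,7]
  2-simplices (8): [0,1,7], [0,5,7], [1,2,4], [1,2,7], [2,3,4], [2,4,5], [2,5,7], [3,4,6]

giving chain groups C_0 ≅ Z^8, C_1 ≅ Z^16, C_2 ≅ Z^8.

Boundary ∂_1: C_1 → C_0 is given by ∂[p,q] = [q] − [p].
This gives a 8×16 integer matrix of rank 7; reducing to Smith normal form yields diagonal entries (1,1,1,1,1,1,1).

Boundary ∂_2: C_2 → C_1 sends each 2-simplex [p,q,r] to [q,r] − [p,r] + [p,q]. For instance
  ∂[1,2,4] = [2,4] − [1,4] + [1,2],
  ∂[2,3,4] = [3,4] − [2,4] + [2,3].
This gives a 16×8 integer matrix of rank 8; reducing to Smith normal form yields diagonal entries (1,1,1,1,1,1,1,1).

Computing H_k = (kernel of ∂_k) / (image of ∂_{k+1}):

  H_1: rank ker ∂_1 − rank ∂_2 = (16 − 7) − 8 = 1, and the invariant factors of ∂_2 are all 1, so H_1 ≅ Z.

H_1 ≅ Z.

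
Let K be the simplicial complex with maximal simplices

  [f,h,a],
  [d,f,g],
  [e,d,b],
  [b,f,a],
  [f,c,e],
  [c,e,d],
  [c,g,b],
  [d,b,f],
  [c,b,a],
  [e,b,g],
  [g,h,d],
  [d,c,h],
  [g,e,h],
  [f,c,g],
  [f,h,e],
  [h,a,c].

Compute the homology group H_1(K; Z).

We work with the vertex ordering a < b < c < d < e < f < g < h. The simplices of K, each written with vertices in increasing order, are:

  0-simplices (8): a, b, c, d, e, f, g, h
  1-simplices (24): ab, ac, af, ah, bc, bd, be, bf, bg, cd, ce, cf, cg, ch, de, df, dg, dh, ef, eg, eh, fg, fh, gh
  2-simplices (16): abc, abf, ach, afh, bcg, bde, bdf, beg, cde, cdh, cef, cfg, dfg, dgh, efh, egh

giving chain groups C_0 ≅ Z^8, C_1 ≅ Z^24, C_2 ≅ Z^16.

Boundary ∂_1: C_1 → C_0 is given by ∂[p,q] = [q] − [p]. For instance
  ∂ah = h − a.
The resulting 8×24 matrix has rank 7, and its Smith normal form has invariant factors (1,1,1,1,1,1,1).

∂_2: C_2 → C_1 sends each 2-simplex [p,q,r] to [q,r] − [p,r] + [p,q]. For instance
  ∂dgh = gh − dh + dg,
  ∂abf = bf − af + ab.
The resulting 24×16 matrix has rank 15, and its Smith normal form has invariant factors (1,1,1,1,1,1,1,1,1,1,1,1,1,1,1).

Reading off H_k = ker ∂_k / im ∂_{k+1}:

  H_1: rank ker ∂_1 − rank ∂_2 = (24 − 7) − 15 = 2, and the invariant factors of ∂_2 are all 1, so H_1 ≅ Z^2.

(K is a triangulation of the torus T^2.)

H_1 ≅ Z^2.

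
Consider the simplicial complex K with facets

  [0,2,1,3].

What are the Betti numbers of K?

b_0 = 1, b_1 = 0, b_2 = 0, b_3 = 0.

We work with the vertex ordering 0 < 1 < 2 < 3. The simplices of K, each written with vertices in increasing order, are:

  0-simplices (4): [0], [1], [2], [3]
  1-simplices (6): [0,1], [0,2], [0,3], [1,2], [1,3], [2,3]
  2-simplices (4): [0,1,2], [0,1,3], [0,2,3], [1,2,3]
  3-simplices (1): [0,1,2,3]

Hence C_0 ≅ Z^4, C_1 ≅ Z^6, C_2 ≅ Z^4, C_3 ≅ Z^1.

∂_1: C_1 → C_0 is given by ∂[p,q] = [q] − [p]. For instance
  ∂[1,2] = [2] − [1].
The 4×6 boundary matrix has rank 3 and Smith normal form diag(1,1,1).

The boundary map ∂_2: C_2 → C_1 sends each 2-simplex [p,q,r] to [q,r] − [p,r] + [p,q]. For instance
  ∂[0,1,2] = [1,2] − [0,2] + [0,1],
  ∂[0,1,3] = [1,3] − [0,3] + [0,1].
The resulting 6×4 matrix has rank 3, and its Smith normal form has invariant factors (1,1,1).

∂_3: C_3 → C_2 sends each 3-simplex σ to the alternating sum Σ_i (−1)^i (σ with its i-th vertex removed). For instance
  ∂[0,1,2,3] = [1,2,3] − [0,2,3] + [0,1,3] − [0,1,2].
The 4×1 boundary matrix has rank 1 and Smith normal form diag(1).

From H_k ≅ ker(∂_k) / im(∂_{k+1}) we obtain:

  H_0: rank C_0 − rank ∂_1 = 4 − 3 = 1, and the invariant factors of ∂_1 are all 1, so H_0 = Z.
  H_1: rank ker ∂_1 − rank ∂_2 = (6 − 3) − 3 = 0, and the invariant factors of ∂_2 are all 1, so H_1 = 0.
  H_2: rank ker ∂_2 − rank ∂_3 = (4 − 3) − 1 = 0, and the invariant factors of ∂_3 are all 1, so H_2 = 0.
  H_3: rank ker ∂_3 − rank ∂_4 = (1 − 1) − 0 = 0, and there is no ∂_4, so H_3 = 0.

As a check, the Euler characteristic is 4 − 6 + 4 − 1 = 1, which agrees with 1 − 0 + 0 − 0 = 1.

Hence the Betti numbers are b_0 = 1, b_1 = 0, b_2 = 0, b_3 = 0.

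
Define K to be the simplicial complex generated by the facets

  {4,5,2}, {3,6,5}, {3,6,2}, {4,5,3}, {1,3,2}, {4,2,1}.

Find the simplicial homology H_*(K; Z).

H_0 = Z,  H_1 = Z,  H_2 = 0.

Take the total order 1 < 2 < 3 < 4 < 5 < 6 on the vertex set. Then K (dimension 2) consists of the simplices:

  0-simplices (6): [1], [2], [3], [4], [5], [6]
  1-simplices (12): [1,2], [1,3], [1,4], [2,3], [2,4], [2,5], [2,6], [3,4], [3,5], [3,6], [4,5], [5,6]
  2-simplices (6): [1,2,3], [1,2,4], [2,3,6], [2,4,5], [3,4,5], [3,5,6]

Hence C_0 ≅ Z^6, C_1 ≅ Z^12, C_2 ≅ Z^6.

∂_1: C_1 → C_0 is given by ∂[p,q] = [q] − [p]. For instance
  ∂[3,6] = [6] − [3].
The 6×12 boundary matrix has rank 5 and Smith normal form diag(1,1,1,1,1).

∂_2: C_2 → C_1 maps a triangle to the signed sum of its edges. For instance
  ∂[1,2,3] = [2,3] − [1,3] + [1,2],
  ∂[1,2,4] = [2,4] − [1,4] + [1,2].
The resulting 12×6 matrix has rank 6, and its Smith normal form has invariant factors (1,1,1,1,1,1).

Reading off H_k = ker ∂_k / im ∂_{k+1}:

  H_0: rank C_0 − rank ∂_1 = 6 − 5 = 1, and the invariant factors of ∂_1 are all 1, so H_0 = Z.
  H_1: rank ker ∂_1 − rank ∂_2 = (12 − 5) − 6 = 1, and the invariant factors of ∂_2 are all 1, so H_1 = Z.
  H_2: rank ker ∂_2 − rank ∂_3 = (6 − 6) − 0 = 0, and there is no ∂_3, so H_2 = 0.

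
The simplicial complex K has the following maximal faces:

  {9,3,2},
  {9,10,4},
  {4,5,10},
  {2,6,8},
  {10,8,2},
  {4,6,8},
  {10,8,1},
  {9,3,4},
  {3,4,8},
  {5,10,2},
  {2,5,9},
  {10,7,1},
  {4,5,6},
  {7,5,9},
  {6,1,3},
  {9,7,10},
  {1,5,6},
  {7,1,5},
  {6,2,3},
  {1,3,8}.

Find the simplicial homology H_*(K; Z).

K has 10 vertices, 30 edges, 20 triangles.
rank ∂_0 = 0, rank ∂_1 = 9 ⇒ b_0 = 10 − 0 − 9 = 1; all invariant factors of ∂_1 are 1 so no torsion. So H_0 = Z.
rank ∂_1 = 9, rank ∂_2 = 20 ⇒ b_1 = 30 − 9 − 20 = 1; ∂_2 has invariant factor(s) [2] giving torsion. So H_1 = Z ⊕ Z/2.
rank ∂_2 = 20, rank ∂_3 = 0 ⇒ b_2 = 20 − 20 − 0 = 0. So H_2 = 0.

H_0 = Z,  H_1 = Z ⊕ Z/2,  H_2 = 0.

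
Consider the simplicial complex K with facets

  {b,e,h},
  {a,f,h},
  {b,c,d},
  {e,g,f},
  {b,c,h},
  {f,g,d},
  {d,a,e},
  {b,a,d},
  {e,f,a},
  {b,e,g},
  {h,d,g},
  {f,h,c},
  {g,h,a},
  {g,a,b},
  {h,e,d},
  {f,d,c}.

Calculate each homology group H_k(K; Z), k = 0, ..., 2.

H_0 ≅ Z,  H_1 ≅ Z^2,  H_2 ≅ Z.

Take the total order a < b < c < d < e < f < g < h on the vertex set. Then K (dimension 2) consists of the simplices:

  0-simplices (8): a, b, c, d, e, f, g, h
  1-simplices (24): ab, ad, ae, af, ag, ah, bc, bd, be, bg, bh, cd, cf, ch, de, df, dg, dh, ef, eg, eh, fg, fh, gh
  2-simplices (16): abd, abg, ade, aef, afh, agh, bcd, bch, beg, beh, cdf, cfh, deh, dfg, dgh, efg

Hence C_0 ≅ Z^8, C_1 ≅ Z^24, C_2 ≅ Z^16.

The boundary map ∂_1: C_1 → C_0 sends each edge [p,q] (with p < q) to q − p. For instance
  ∂be = e − b.
This gives a 8×24 integer matrix of rank 7; reducing to Smith normal form yields diagonal entries (1,1,1,1,1,1,1).

Boundary ∂_2: C_2 → C_1 acts by ∂[p,q,r] = [q,r] − [p,r] + [p,q]. For instance
  ∂cfh = fh − ch + cf,
  ∂ade = de − ae + ad.
This gives a 24×16 integer matrix of rank 15; reducing to Smith normal form yields diagonal entries (1,1,1,1,1,1,1,1,1,1,1,1,1,1,1).

Reading off H_k = ker ∂_k / im ∂_{k+1}:

  H_0: rank C_0 − rank ∂_1 = 8 − 7 = 1, and the invariant factors of ∂_1 are all 1, so H_0 ≅ Z.
  H_1: rank ker ∂_1 − rank ∂_2 = (24 − 7) − 15 = 2, and the invariant factors of ∂_2 are all 1, so H_1 ≅ Z^2.
  H_2: rank ker ∂_2 − rank ∂_3 = (16 − 15) − 0 = 1, and there is no ∂_3, so H_2 ≅ Z.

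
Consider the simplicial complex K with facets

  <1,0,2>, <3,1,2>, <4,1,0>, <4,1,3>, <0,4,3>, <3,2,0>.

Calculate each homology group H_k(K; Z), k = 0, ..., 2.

We work with the vertex ordering 0 < 1 < 2 < 3 < 4. The simplices of K, each written with vertices in increasing order, are:

  0-simplices (5): [0], [1], [2], [3], [4]
  1-simplices (9): [0,1], [0,2], [0,3], [0,4], [1,2], [1,3], [1,4], [2,3], [3,4]
  2-simplices (6): [0,1,2], [0,1,4], [0,2,3], [0,3,4], [1,2,3], [1,3,4]

so the chain groups are C_0 ≅ Z^5, C_1 ≅ Z^9, C_2 ≅ Z^6.

Boundary ∂_1: C_1 → C_0 is given by ∂[p,q] = [q] − [p]. For instance
  ∂[0,2] = [2] − [0].
As a 5×9 matrix over Z this has rank 4, with invariant factors (1,1,1,1).

Boundary ∂_2: C_2 → C_1 acts by ∂[p,q,r] = [q,r] − [p,r] + [p,q]. For instance
  ∂[0,3,4] = [3,4] − [0,4] + [0,3],
  ∂[0,1,4] = [1,4] − [0,4] + [0,1].
The resulting 9×6 matrix has rank 5, and its Smith normal form has invariant factors (1,1,1,1,1).

Computing H_k = (kernel of ∂_k) / (image of ∂_{k+1}):

  H_0: rank C_0 − rank ∂_1 = 5 − 4 = 1, and the invariant factors of ∂_1 are all 1, so H_0 ≅ Z.
  H_1: rank ker ∂_1 − rank ∂_2 = (9 − 4) − 5 = 0, and the invariant factors of ∂_2 are all 1, so H_1 ≅ 0.
  H_2: rank ker ∂_2 − rank ∂_3 = (6 − 5) − 0 = 1, and there is no ∂_3, so H_2 ≅ Z.

H_0 ≅ Z,  H_1 = 0,  H_2 ≅ Z.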